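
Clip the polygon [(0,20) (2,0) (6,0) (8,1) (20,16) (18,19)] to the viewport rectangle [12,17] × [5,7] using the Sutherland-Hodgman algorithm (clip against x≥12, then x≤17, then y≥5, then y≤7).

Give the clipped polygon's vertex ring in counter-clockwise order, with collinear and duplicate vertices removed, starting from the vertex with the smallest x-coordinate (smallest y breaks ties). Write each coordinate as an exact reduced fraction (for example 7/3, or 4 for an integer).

1. After x ≥ 12: [(12,58/3) (12,6) (20,16) (18,19)]
2. After x ≤ 17: [(17,343/18) (12,58/3) (12,6) (17,49/4)]
3. After y ≥ 5: [(17,343/18) (12,58/3) (12,6) (17,49/4)]
4. After y ≤ 7: [(12,7) (12,6) (64/5,7)]
5. Canonical ring: [(12,6) (64/5,7) (12,7)]

Clipped polygon: [(12,6) (64/5,7) (12,7)]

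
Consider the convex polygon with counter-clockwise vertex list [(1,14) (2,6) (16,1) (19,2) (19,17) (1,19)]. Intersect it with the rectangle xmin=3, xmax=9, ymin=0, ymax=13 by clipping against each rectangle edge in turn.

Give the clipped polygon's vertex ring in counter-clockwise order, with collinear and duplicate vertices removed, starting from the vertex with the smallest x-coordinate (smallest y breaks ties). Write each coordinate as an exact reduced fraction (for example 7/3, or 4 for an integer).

Clipped polygon: [(3,79/14) (9,7/2) (9,13) (3,13)]

1. After x ≥ 3: [(3,79/14) (16,1) (19,2) (19,17) (3,169/9)]
2. After x ≤ 9: [(3,79/14) (9,7/2) (9,163/9) (3,169/9)]
3. After y ≥ 0: [(3,79/14) (9,7/2) (9,163/9) (3,169/9)]
4. After y ≤ 13: [(3,13) (3,79/14) (9,7/2) (9,13)]
5. Canonical ring: [(3,79/14) (9,7/2) (9,13) (3,13)]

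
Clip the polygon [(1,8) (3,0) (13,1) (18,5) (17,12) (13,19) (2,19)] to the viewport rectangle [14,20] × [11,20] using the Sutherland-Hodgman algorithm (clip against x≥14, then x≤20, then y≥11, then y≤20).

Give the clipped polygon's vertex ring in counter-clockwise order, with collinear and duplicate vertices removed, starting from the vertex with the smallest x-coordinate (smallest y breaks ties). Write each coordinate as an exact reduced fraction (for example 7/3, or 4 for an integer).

1. After x ≥ 14: [(14,9/5) (18,5) (17,12) (14,69/4)]
2. After x ≤ 20: [(14,9/5) (18,5) (17,12) (14,69/4)]
3. After y ≥ 11: [(14,11) (120/7,11) (17,12) (14,69/4)]
4. After y ≤ 20: [(14,11) (120/7,11) (17,12) (14,69/4)]
5. Canonical ring: [(14,11) (120/7,11) (17,12) (14,69/4)]

Clipped polygon: [(14,11) (120/7,11) (17,12) (14,69/4)]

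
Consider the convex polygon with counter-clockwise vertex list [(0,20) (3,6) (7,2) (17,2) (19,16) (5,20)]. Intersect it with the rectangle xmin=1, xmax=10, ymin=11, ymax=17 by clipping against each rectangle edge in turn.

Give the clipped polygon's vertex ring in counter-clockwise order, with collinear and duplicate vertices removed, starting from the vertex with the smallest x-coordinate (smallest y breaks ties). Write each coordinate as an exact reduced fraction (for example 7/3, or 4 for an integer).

1. After x ≥ 1: [(1,20) (1,46/3) (3,6) (7,2) (17,2) (19,16) (5,20)]
2. After x ≤ 10: [(1,20) (1,46/3) (3,6) (7,2) (10,2) (10,130/7) (5,20)]
3. After y ≥ 11: [(1,20) (1,46/3) (27/14,11) (10,11) (10,130/7) (5,20)]
4. After y ≤ 17: [(1,17) (1,46/3) (27/14,11) (10,11) (10,17)]
5. Canonical ring: [(1,46/3) (27/14,11) (10,11) (10,17) (1,17)]

Clipped polygon: [(1,46/3) (27/14,11) (10,11) (10,17) (1,17)]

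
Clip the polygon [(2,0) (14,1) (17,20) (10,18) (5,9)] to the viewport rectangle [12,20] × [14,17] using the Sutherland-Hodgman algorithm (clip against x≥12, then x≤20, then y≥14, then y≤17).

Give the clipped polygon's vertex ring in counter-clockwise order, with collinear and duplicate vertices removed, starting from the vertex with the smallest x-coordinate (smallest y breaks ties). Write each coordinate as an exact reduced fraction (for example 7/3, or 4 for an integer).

1. After x ≥ 12: [(12,5/6) (14,1) (17,20) (12,130/7)]
2. After x ≤ 20: [(12,5/6) (14,1) (17,20) (12,130/7)]
3. After y ≥ 14: [(12,14) (305/19,14) (17,20) (12,130/7)]
4. After y ≤ 17: [(12,17) (12,14) (305/19,14) (314/19,17)]
5. Canonical ring: [(12,14) (305/19,14) (314/19,17) (12,17)]

Clipped polygon: [(12,14) (305/19,14) (314/19,17) (12,17)]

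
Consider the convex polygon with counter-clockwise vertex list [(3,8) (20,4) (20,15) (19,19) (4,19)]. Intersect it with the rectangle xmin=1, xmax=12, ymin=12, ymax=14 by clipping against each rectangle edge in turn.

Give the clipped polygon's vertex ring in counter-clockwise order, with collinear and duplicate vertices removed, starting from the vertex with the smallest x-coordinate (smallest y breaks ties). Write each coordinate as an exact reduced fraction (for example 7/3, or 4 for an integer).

1. After x ≥ 1: [(3,8) (20,4) (20,15) (19,19) (4,19)]
2. After x ≤ 12: [(3,8) (12,100/17) (12,19) (4,19)]
3. After y ≥ 12: [(37/11,12) (12,12) (12,19) (4,19)]
4. After y ≤ 14: [(39/11,14) (37/11,12) (12,12) (12,14)]
5. Canonical ring: [(37/11,12) (12,12) (12,14) (39/11,14)]

Clipped polygon: [(37/11,12) (12,12) (12,14) (39/11,14)]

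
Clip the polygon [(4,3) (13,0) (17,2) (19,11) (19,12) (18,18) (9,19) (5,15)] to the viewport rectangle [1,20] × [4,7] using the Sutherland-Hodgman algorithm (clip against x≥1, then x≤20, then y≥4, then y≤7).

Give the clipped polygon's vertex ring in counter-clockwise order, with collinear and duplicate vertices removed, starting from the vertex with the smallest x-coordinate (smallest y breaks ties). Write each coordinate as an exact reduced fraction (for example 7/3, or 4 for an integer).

Clipped polygon: [(49/12,4) (157/9,4) (163/9,7) (13/3,7)]

1. After x ≥ 1: [(4,3) (13,0) (17,2) (19,11) (19,12) (18,18) (9,19) (5,15)]
2. After x ≤ 20: [(4,3) (13,0) (17,2) (19,11) (19,12) (18,18) (9,19) (5,15)]
3. After y ≥ 4: [(49/12,4) (157/9,4) (19,11) (19,12) (18,18) (9,19) (5,15)]
4. After y ≤ 7: [(13/3,7) (49/12,4) (157/9,4) (163/9,7)]
5. Canonical ring: [(49/12,4) (157/9,4) (163/9,7) (13/3,7)]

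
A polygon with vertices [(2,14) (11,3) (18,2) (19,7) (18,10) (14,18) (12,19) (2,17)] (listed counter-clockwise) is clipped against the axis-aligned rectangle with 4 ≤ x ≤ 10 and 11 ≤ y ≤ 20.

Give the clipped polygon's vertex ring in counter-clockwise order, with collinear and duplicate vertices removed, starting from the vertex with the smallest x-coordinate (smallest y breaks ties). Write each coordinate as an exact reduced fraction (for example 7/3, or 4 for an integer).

Clipped polygon: [(4,104/9) (49/11,11) (10,11) (10,93/5) (4,87/5)]

1. After x ≥ 4: [(4,104/9) (11,3) (18,2) (19,7) (18,10) (14,18) (12,19) (4,87/5)]
2. After x ≤ 10: [(4,104/9) (10,38/9) (10,93/5) (4,87/5)]
3. After y ≥ 11: [(4,104/9) (49/11,11) (10,11) (10,93/5) (4,87/5)]
4. After y ≤ 20: [(4,104/9) (49/11,11) (10,11) (10,93/5) (4,87/5)]
5. Canonical ring: [(4,104/9) (49/11,11) (10,11) (10,93/5) (4,87/5)]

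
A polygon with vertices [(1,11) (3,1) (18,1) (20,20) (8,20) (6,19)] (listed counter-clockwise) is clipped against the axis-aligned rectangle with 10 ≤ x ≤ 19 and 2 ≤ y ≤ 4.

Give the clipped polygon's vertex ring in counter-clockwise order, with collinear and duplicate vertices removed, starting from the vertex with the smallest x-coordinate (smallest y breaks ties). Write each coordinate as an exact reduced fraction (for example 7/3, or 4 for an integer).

1. After x ≥ 10: [(10,1) (18,1) (20,20) (10,20)]
2. After x ≤ 19: [(10,1) (18,1) (19,21/2) (19,20) (10,20)]
3. After y ≥ 2: [(10,2) (344/19,2) (19,21/2) (19,20) (10,20)]
4. After y ≤ 4: [(10,4) (10,2) (344/19,2) (348/19,4)]
5. Canonical ring: [(10,2) (344/19,2) (348/19,4) (10,4)]

Clipped polygon: [(10,2) (344/19,2) (348/19,4) (10,4)]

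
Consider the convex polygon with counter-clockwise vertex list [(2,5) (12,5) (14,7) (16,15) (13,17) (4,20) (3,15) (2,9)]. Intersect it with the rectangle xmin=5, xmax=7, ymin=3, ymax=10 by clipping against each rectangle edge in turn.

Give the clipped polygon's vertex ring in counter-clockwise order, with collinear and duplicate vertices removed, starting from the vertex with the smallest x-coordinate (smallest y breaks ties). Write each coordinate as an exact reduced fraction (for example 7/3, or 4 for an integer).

1. After x ≥ 5: [(5,5) (12,5) (14,7) (16,15) (13,17) (5,59/3)]
2. After x ≤ 7: [(5,5) (7,5) (7,19) (5,59/3)]
3. After y ≥ 3: [(5,5) (7,5) (7,19) (5,59/3)]
4. After y ≤ 10: [(5,10) (5,5) (7,5) (7,10)]
5. Canonical ring: [(5,5) (7,5) (7,10) (5,10)]

Clipped polygon: [(5,5) (7,5) (7,10) (5,10)]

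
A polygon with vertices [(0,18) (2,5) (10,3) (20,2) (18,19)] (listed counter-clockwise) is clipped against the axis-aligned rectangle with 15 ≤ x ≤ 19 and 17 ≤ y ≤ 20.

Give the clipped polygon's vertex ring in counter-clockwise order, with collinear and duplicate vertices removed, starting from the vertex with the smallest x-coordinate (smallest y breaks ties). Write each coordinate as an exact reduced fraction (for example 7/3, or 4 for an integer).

Clipped polygon: [(15,17) (310/17,17) (18,19) (15,113/6)]

1. After x ≥ 15: [(15,113/6) (15,5/2) (20,2) (18,19)]
2. After x ≤ 19: [(15,113/6) (15,5/2) (19,21/10) (19,21/2) (18,19)]
3. After y ≥ 17: [(15,113/6) (15,17) (310/17,17) (18,19)]
4. After y ≤ 20: [(15,113/6) (15,17) (310/17,17) (18,19)]
5. Canonical ring: [(15,17) (310/17,17) (18,19) (15,113/6)]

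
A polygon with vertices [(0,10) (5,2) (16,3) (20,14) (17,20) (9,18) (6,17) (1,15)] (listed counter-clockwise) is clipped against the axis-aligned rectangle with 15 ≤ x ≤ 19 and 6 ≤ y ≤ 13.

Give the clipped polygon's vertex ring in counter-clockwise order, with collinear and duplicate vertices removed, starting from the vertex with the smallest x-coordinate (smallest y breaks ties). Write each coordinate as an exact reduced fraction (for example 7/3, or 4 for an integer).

1. After x ≥ 15: [(15,32/11) (16,3) (20,14) (17,20) (15,39/2)]
2. After x ≤ 19: [(15,32/11) (16,3) (19,45/4) (19,16) (17,20) (15,39/2)]
3. After y ≥ 6: [(15,6) (188/11,6) (19,45/4) (19,16) (17,20) (15,39/2)]
4. After y ≤ 13: [(15,13) (15,6) (188/11,6) (19,45/4) (19,13)]
5. Canonical ring: [(15,6) (188/11,6) (19,45/4) (19,13) (15,13)]

Clipped polygon: [(15,6) (188/11,6) (19,45/4) (19,13) (15,13)]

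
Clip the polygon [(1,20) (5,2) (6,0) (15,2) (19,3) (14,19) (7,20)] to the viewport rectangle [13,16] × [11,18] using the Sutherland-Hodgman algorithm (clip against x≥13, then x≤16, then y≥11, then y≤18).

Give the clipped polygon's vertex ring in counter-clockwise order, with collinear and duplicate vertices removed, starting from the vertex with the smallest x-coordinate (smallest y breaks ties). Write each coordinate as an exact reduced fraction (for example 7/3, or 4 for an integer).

Clipped polygon: [(13,11) (16,11) (16,63/5) (229/16,18) (13,18)]

1. After x ≥ 13: [(13,14/9) (15,2) (19,3) (14,19) (13,134/7)]
2. After x ≤ 16: [(13,14/9) (15,2) (16,9/4) (16,63/5) (14,19) (13,134/7)]
3. After y ≥ 11: [(13,11) (16,11) (16,63/5) (14,19) (13,134/7)]
4. After y ≤ 18: [(13,18) (13,11) (16,11) (16,63/5) (229/16,18)]
5. Canonical ring: [(13,11) (16,11) (16,63/5) (229/16,18) (13,18)]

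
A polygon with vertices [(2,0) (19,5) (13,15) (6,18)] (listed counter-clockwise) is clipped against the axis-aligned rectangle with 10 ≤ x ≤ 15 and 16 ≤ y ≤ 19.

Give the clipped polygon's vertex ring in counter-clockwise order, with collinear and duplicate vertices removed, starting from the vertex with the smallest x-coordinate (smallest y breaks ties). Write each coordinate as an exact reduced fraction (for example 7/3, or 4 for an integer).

1. After x ≥ 10: [(10,40/17) (19,5) (13,15) (10,114/7)]
2. After x ≤ 15: [(10,40/17) (15,65/17) (15,35/3) (13,15) (10,114/7)]
3. After y ≥ 16: [(10,16) (32/3,16) (10,114/7)]
4. After y ≤ 19: [(10,16) (32/3,16) (10,114/7)]
5. Canonical ring: [(10,16) (32/3,16) (10,114/7)]

Clipped polygon: [(10,16) (32/3,16) (10,114/7)]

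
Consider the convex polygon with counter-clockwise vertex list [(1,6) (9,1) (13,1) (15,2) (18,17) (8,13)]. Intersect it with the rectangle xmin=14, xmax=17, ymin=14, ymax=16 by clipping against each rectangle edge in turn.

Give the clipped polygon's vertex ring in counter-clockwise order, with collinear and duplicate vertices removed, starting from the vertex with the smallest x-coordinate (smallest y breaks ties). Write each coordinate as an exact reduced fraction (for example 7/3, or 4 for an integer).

Clipped polygon: [(14,14) (17,14) (17,16) (31/2,16) (14,77/5)]

1. After x ≥ 14: [(14,3/2) (15,2) (18,17) (14,77/5)]
2. After x ≤ 17: [(14,3/2) (15,2) (17,12) (17,83/5) (14,77/5)]
3. After y ≥ 14: [(14,14) (17,14) (17,83/5) (14,77/5)]
4. After y ≤ 16: [(14,14) (17,14) (17,16) (31/2,16) (14,77/5)]
5. Canonical ring: [(14,14) (17,14) (17,16) (31/2,16) (14,77/5)]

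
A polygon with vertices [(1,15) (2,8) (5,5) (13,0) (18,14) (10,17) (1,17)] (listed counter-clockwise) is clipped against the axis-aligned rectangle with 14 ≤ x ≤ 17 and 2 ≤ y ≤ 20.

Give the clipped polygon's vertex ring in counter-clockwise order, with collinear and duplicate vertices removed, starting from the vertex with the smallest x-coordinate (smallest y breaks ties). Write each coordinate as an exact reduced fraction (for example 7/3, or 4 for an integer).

1. After x ≥ 14: [(14,14/5) (18,14) (14,31/2)]
2. After x ≤ 17: [(14,14/5) (17,56/5) (17,115/8) (14,31/2)]
3. After y ≥ 2: [(14,14/5) (17,56/5) (17,115/8) (14,31/2)]
4. After y ≤ 20: [(14,14/5) (17,56/5) (17,115/8) (14,31/2)]
5. Canonical ring: [(14,14/5) (17,56/5) (17,115/8) (14,31/2)]

Clipped polygon: [(14,14/5) (17,56/5) (17,115/8) (14,31/2)]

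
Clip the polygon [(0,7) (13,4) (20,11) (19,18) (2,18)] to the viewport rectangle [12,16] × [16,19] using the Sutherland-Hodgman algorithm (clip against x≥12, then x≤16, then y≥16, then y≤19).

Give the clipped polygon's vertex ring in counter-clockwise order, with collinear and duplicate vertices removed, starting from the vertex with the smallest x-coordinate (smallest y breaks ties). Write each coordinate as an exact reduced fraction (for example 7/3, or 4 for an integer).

Clipped polygon: [(12,16) (16,16) (16,18) (12,18)]

1. After x ≥ 12: [(12,55/13) (13,4) (20,11) (19,18) (12,18)]
2. After x ≤ 16: [(12,55/13) (13,4) (16,7) (16,18) (12,18)]
3. After y ≥ 16: [(12,16) (16,16) (16,18) (12,18)]
4. After y ≤ 19: [(12,16) (16,16) (16,18) (12,18)]
5. Canonical ring: [(12,16) (16,16) (16,18) (12,18)]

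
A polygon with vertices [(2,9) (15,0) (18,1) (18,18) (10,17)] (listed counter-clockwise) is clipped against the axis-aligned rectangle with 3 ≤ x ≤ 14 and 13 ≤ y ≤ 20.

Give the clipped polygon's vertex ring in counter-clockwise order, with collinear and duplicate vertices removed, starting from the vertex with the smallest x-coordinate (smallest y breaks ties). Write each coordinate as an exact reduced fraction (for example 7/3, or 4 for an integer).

Clipped polygon: [(6,13) (14,13) (14,35/2) (10,17)]

1. After x ≥ 3: [(3,10) (3,108/13) (15,0) (18,1) (18,18) (10,17)]
2. After x ≤ 14: [(3,10) (3,108/13) (14,9/13) (14,35/2) (10,17)]
3. After y ≥ 13: [(6,13) (14,13) (14,35/2) (10,17)]
4. After y ≤ 20: [(6,13) (14,13) (14,35/2) (10,17)]
5. Canonical ring: [(6,13) (14,13) (14,35/2) (10,17)]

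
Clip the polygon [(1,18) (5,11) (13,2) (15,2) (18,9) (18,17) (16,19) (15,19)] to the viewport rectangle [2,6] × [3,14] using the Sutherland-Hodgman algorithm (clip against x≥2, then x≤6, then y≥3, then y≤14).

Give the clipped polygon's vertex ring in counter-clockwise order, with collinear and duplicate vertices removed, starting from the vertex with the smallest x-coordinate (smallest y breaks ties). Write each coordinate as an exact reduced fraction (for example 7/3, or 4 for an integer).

1. After x ≥ 2: [(2,253/14) (2,65/4) (5,11) (13,2) (15,2) (18,9) (18,17) (16,19) (15,19)]
2. After x ≤ 6: [(6,257/14) (2,253/14) (2,65/4) (5,11) (6,79/8)]
3. After y ≥ 3: [(6,257/14) (2,253/14) (2,65/4) (5,11) (6,79/8)]
4. After y ≤ 14: [(6,14) (23/7,14) (5,11) (6,79/8)]
5. Canonical ring: [(23/7,14) (5,11) (6,79/8) (6,14)]

Clipped polygon: [(23/7,14) (5,11) (6,79/8) (6,14)]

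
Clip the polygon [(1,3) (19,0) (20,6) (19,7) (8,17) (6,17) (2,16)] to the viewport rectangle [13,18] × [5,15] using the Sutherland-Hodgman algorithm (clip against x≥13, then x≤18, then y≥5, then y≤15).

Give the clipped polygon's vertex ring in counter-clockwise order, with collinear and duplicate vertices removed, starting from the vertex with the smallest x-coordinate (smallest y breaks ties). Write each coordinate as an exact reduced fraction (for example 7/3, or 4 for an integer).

Clipped polygon: [(13,5) (18,5) (18,87/11) (13,137/11)]

1. After x ≥ 13: [(13,1) (19,0) (20,6) (19,7) (13,137/11)]
2. After x ≤ 18: [(13,1) (18,1/6) (18,87/11) (13,137/11)]
3. After y ≥ 5: [(13,5) (18,5) (18,87/11) (13,137/11)]
4. After y ≤ 15: [(13,5) (18,5) (18,87/11) (13,137/11)]
5. Canonical ring: [(13,5) (18,5) (18,87/11) (13,137/11)]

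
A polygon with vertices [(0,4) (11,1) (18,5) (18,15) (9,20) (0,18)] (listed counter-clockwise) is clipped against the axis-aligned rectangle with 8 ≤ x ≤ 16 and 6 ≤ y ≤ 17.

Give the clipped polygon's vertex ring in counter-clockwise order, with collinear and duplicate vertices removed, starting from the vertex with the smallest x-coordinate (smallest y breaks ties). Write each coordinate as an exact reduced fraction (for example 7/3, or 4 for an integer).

1. After x ≥ 8: [(8,20/11) (11,1) (18,5) (18,15) (9,20) (8,178/9)]
2. After x ≤ 16: [(8,20/11) (11,1) (16,27/7) (16,145/9) (9,20) (8,178/9)]
3. After y ≥ 6: [(8,6) (16,6) (16,145/9) (9,20) (8,178/9)]
4. After y ≤ 17: [(8,17) (8,6) (16,6) (16,145/9) (72/5,17)]
5. Canonical ring: [(8,6) (16,6) (16,145/9) (72/5,17) (8,17)]

Clipped polygon: [(8,6) (16,6) (16,145/9) (72/5,17) (8,17)]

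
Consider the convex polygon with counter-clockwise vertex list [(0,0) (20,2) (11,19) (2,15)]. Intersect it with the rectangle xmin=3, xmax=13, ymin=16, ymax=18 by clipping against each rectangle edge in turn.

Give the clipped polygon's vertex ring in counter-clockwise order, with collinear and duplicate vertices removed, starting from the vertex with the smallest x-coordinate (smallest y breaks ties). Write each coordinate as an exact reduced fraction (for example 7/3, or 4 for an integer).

1. After x ≥ 3: [(3,3/10) (20,2) (11,19) (3,139/9)]
2. After x ≤ 13: [(3,3/10) (13,13/10) (13,137/9) (11,19) (3,139/9)]
3. After y ≥ 16: [(214/17,16) (11,19) (17/4,16)]
4. After y ≤ 18: [(214/17,16) (196/17,18) (35/4,18) (17/4,16)]
5. Canonical ring: [(17/4,16) (214/17,16) (196/17,18) (35/4,18)]

Clipped polygon: [(17/4,16) (214/17,16) (196/17,18) (35/4,18)]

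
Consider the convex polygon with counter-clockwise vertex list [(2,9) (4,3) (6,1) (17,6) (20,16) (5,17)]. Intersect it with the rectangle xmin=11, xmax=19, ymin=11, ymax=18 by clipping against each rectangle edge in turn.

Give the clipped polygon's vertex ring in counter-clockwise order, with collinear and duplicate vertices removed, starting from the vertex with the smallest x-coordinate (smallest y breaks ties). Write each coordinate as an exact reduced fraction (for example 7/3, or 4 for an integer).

1. After x ≥ 11: [(11,36/11) (17,6) (20,16) (11,83/5)]
2. After x ≤ 19: [(11,36/11) (17,6) (19,38/3) (19,241/15) (11,83/5)]
3. After y ≥ 11: [(11,11) (37/2,11) (19,38/3) (19,241/15) (11,83/5)]
4. After y ≤ 18: [(11,11) (37/2,11) (19,38/3) (19,241/15) (11,83/5)]
5. Canonical ring: [(11,11) (37/2,11) (19,38/3) (19,241/15) (11,83/5)]

Clipped polygon: [(11,11) (37/2,11) (19,38/3) (19,241/15) (11,83/5)]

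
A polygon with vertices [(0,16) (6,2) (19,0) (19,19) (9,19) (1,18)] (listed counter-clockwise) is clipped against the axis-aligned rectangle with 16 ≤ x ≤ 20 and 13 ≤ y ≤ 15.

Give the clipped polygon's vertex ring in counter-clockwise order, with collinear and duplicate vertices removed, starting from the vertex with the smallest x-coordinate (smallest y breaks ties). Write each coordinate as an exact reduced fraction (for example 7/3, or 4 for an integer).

Clipped polygon: [(16,13) (19,13) (19,15) (16,15)]

1. After x ≥ 16: [(16,6/13) (19,0) (19,19) (16,19)]
2. After x ≤ 20: [(16,6/13) (19,0) (19,19) (16,19)]
3. After y ≥ 13: [(16,13) (19,13) (19,19) (16,19)]
4. After y ≤ 15: [(16,15) (16,13) (19,13) (19,15)]
5. Canonical ring: [(16,13) (19,13) (19,15) (16,15)]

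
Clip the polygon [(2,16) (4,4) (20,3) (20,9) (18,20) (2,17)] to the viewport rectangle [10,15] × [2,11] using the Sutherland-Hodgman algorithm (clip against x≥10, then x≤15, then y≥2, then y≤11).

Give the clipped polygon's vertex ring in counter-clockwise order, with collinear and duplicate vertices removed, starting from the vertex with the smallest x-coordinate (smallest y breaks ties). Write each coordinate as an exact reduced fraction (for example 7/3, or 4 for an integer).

1. After x ≥ 10: [(10,29/8) (20,3) (20,9) (18,20) (10,37/2)]
2. After x ≤ 15: [(10,29/8) (15,53/16) (15,311/16) (10,37/2)]
3. After y ≥ 2: [(10,29/8) (15,53/16) (15,311/16) (10,37/2)]
4. After y ≤ 11: [(10,11) (10,29/8) (15,53/16) (15,11)]
5. Canonical ring: [(10,29/8) (15,53/16) (15,11) (10,11)]

Clipped polygon: [(10,29/8) (15,53/16) (15,11) (10,11)]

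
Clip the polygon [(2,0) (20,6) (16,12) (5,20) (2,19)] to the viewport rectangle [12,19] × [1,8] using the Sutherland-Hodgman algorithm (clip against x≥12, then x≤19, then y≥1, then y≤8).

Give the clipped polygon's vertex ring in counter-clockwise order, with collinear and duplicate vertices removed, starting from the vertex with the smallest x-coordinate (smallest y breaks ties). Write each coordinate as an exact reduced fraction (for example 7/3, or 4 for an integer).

Clipped polygon: [(12,10/3) (19,17/3) (19,15/2) (56/3,8) (12,8)]

1. After x ≥ 12: [(12,10/3) (20,6) (16,12) (12,164/11)]
2. After x ≤ 19: [(12,10/3) (19,17/3) (19,15/2) (16,12) (12,164/11)]
3. After y ≥ 1: [(12,10/3) (19,17/3) (19,15/2) (16,12) (12,164/11)]
4. After y ≤ 8: [(12,8) (12,10/3) (19,17/3) (19,15/2) (56/3,8)]
5. Canonical ring: [(12,10/3) (19,17/3) (19,15/2) (56/3,8) (12,8)]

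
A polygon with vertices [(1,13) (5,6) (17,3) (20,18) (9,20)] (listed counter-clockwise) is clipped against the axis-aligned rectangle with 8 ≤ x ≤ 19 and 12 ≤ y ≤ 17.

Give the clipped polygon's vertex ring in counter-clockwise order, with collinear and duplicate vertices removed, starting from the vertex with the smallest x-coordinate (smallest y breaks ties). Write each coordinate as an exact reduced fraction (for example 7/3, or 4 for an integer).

Clipped polygon: [(8,12) (94/5,12) (19,13) (19,17) (8,17)]

1. After x ≥ 8: [(8,153/8) (8,21/4) (17,3) (20,18) (9,20)]
2. After x ≤ 19: [(8,153/8) (8,21/4) (17,3) (19,13) (19,200/11) (9,20)]
3. After y ≥ 12: [(8,153/8) (8,12) (94/5,12) (19,13) (19,200/11) (9,20)]
4. After y ≤ 17: [(8,17) (8,12) (94/5,12) (19,13) (19,17)]
5. Canonical ring: [(8,12) (94/5,12) (19,13) (19,17) (8,17)]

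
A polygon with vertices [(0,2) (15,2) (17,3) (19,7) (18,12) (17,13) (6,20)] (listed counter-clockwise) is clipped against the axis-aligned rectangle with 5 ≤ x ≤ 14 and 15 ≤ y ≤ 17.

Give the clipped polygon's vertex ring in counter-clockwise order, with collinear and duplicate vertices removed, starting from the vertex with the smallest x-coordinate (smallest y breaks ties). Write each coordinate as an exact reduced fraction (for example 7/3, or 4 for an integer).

Clipped polygon: [(5,15) (97/7,15) (75/7,17) (5,17)]

1. After x ≥ 5: [(5,17) (5,2) (15,2) (17,3) (19,7) (18,12) (17,13) (6,20)]
2. After x ≤ 14: [(5,17) (5,2) (14,2) (14,164/11) (6,20)]
3. After y ≥ 15: [(5,17) (5,15) (97/7,15) (6,20)]
4. After y ≤ 17: [(5,17) (5,17) (5,15) (97/7,15) (75/7,17)]
5. Canonical ring: [(5,15) (97/7,15) (75/7,17) (5,17)]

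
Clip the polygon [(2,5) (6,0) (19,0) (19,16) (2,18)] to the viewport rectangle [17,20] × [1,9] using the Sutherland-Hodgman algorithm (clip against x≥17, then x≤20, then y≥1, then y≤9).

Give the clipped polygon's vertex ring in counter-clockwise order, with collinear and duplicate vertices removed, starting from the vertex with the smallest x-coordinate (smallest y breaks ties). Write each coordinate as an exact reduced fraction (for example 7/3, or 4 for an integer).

1. After x ≥ 17: [(17,0) (19,0) (19,16) (17,276/17)]
2. After x ≤ 20: [(17,0) (19,0) (19,16) (17,276/17)]
3. After y ≥ 1: [(17,1) (19,1) (19,16) (17,276/17)]
4. After y ≤ 9: [(17,9) (17,1) (19,1) (19,9)]
5. Canonical ring: [(17,1) (19,1) (19,9) (17,9)]

Clipped polygon: [(17,1) (19,1) (19,9) (17,9)]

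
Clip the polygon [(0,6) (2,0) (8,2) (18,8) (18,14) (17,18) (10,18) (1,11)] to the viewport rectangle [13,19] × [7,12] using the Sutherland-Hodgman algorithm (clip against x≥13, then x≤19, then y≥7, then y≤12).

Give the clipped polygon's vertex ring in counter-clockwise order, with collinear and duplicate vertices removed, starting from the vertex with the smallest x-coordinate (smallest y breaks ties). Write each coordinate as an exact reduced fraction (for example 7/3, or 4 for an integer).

Clipped polygon: [(13,7) (49/3,7) (18,8) (18,12) (13,12)]

1. After x ≥ 13: [(13,5) (18,8) (18,14) (17,18) (13,18)]
2. After x ≤ 19: [(13,5) (18,8) (18,14) (17,18) (13,18)]
3. After y ≥ 7: [(13,7) (49/3,7) (18,8) (18,14) (17,18) (13,18)]
4. After y ≤ 12: [(13,12) (13,7) (49/3,7) (18,8) (18,12)]
5. Canonical ring: [(13,7) (49/3,7) (18,8) (18,12) (13,12)]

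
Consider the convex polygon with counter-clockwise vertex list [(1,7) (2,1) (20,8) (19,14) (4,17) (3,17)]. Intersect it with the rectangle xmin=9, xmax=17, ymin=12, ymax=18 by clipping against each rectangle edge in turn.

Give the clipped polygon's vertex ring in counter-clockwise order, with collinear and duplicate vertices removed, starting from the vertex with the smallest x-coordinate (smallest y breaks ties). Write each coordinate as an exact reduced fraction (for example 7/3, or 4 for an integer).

1. After x ≥ 9: [(9,67/18) (20,8) (19,14) (9,16)]
2. After x ≤ 17: [(9,67/18) (17,41/6) (17,72/5) (9,16)]
3. After y ≥ 12: [(9,12) (17,12) (17,72/5) (9,16)]
4. After y ≤ 18: [(9,12) (17,12) (17,72/5) (9,16)]
5. Canonical ring: [(9,12) (17,12) (17,72/5) (9,16)]

Clipped polygon: [(9,12) (17,12) (17,72/5) (9,16)]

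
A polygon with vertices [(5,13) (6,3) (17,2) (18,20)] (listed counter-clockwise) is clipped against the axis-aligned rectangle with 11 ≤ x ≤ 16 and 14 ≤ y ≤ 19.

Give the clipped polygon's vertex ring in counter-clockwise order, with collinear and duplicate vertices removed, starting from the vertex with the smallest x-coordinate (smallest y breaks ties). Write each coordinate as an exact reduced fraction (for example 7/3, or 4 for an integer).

Clipped polygon: [(11,14) (16,14) (16,246/13) (11,211/13)]

1. After x ≥ 11: [(11,211/13) (11,28/11) (17,2) (18,20)]
2. After x ≤ 16: [(16,246/13) (11,211/13) (11,28/11) (16,23/11)]
3. After y ≥ 14: [(16,14) (16,246/13) (11,211/13) (11,14)]
4. After y ≤ 19: [(16,14) (16,246/13) (11,211/13) (11,14)]
5. Canonical ring: [(11,14) (16,14) (16,246/13) (11,211/13)]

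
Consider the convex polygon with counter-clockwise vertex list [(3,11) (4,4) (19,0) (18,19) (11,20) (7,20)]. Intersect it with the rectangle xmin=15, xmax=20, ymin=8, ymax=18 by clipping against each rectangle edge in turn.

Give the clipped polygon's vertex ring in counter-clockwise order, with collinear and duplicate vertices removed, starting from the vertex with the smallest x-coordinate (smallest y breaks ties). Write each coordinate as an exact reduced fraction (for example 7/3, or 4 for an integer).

1. After x ≥ 15: [(15,16/15) (19,0) (18,19) (15,136/7)]
2. After x ≤ 20: [(15,16/15) (19,0) (18,19) (15,136/7)]
3. After y ≥ 8: [(15,8) (353/19,8) (18,19) (15,136/7)]
4. After y ≤ 18: [(15,18) (15,8) (353/19,8) (343/19,18)]
5. Canonical ring: [(15,8) (353/19,8) (343/19,18) (15,18)]

Clipped polygon: [(15,8) (353/19,8) (343/19,18) (15,18)]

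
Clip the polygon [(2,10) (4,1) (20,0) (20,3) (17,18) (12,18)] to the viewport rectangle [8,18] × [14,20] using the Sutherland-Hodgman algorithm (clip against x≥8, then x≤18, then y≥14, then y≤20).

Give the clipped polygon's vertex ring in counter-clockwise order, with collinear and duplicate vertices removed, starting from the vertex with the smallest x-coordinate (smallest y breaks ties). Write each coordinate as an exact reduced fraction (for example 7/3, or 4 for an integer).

Clipped polygon: [(8,14) (89/5,14) (17,18) (12,18) (8,74/5)]

1. After x ≥ 8: [(8,74/5) (8,3/4) (20,0) (20,3) (17,18) (12,18)]
2. After x ≤ 18: [(8,74/5) (8,3/4) (18,1/8) (18,13) (17,18) (12,18)]
3. After y ≥ 14: [(8,74/5) (8,14) (89/5,14) (17,18) (12,18)]
4. After y ≤ 20: [(8,74/5) (8,14) (89/5,14) (17,18) (12,18)]
5. Canonical ring: [(8,14) (89/5,14) (17,18) (12,18) (8,74/5)]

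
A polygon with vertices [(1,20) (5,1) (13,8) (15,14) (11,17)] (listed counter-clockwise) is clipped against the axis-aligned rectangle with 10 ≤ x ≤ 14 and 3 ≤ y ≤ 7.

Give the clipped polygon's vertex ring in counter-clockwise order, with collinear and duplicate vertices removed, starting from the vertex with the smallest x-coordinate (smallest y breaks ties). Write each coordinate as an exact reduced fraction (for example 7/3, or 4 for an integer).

Clipped polygon: [(10,43/8) (83/7,7) (10,7)]

1. After x ≥ 10: [(10,173/10) (10,43/8) (13,8) (15,14) (11,17)]
2. After x ≤ 14: [(10,173/10) (10,43/8) (13,8) (14,11) (14,59/4) (11,17)]
3. After y ≥ 3: [(10,173/10) (10,43/8) (13,8) (14,11) (14,59/4) (11,17)]
4. After y ≤ 7: [(10,7) (10,43/8) (83/7,7)]
5. Canonical ring: [(10,43/8) (83/7,7) (10,7)]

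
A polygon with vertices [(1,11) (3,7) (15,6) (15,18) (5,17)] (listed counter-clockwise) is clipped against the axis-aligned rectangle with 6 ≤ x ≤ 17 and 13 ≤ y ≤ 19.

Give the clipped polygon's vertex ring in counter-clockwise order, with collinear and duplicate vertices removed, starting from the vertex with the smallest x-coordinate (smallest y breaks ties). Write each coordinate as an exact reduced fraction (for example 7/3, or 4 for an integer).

Clipped polygon: [(6,13) (15,13) (15,18) (6,171/10)]

1. After x ≥ 6: [(6,27/4) (15,6) (15,18) (6,171/10)]
2. After x ≤ 17: [(6,27/4) (15,6) (15,18) (6,171/10)]
3. After y ≥ 13: [(6,13) (15,13) (15,18) (6,171/10)]
4. After y ≤ 19: [(6,13) (15,13) (15,18) (6,171/10)]
5. Canonical ring: [(6,13) (15,13) (15,18) (6,171/10)]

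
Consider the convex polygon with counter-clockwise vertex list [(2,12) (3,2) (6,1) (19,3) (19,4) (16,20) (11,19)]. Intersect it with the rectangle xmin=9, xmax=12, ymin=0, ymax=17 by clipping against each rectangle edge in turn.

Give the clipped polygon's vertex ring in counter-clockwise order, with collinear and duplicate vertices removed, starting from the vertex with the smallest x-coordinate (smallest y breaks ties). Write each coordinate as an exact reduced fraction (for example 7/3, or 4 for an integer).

1. After x ≥ 9: [(9,157/9) (9,19/13) (19,3) (19,4) (16,20) (11,19)]
2. After x ≤ 12: [(9,157/9) (9,19/13) (12,25/13) (12,96/5) (11,19)]
3. After y ≥ 0: [(9,157/9) (9,19/13) (12,25/13) (12,96/5) (11,19)]
4. After y ≤ 17: [(9,17) (9,19/13) (12,25/13) (12,17)]
5. Canonical ring: [(9,19/13) (12,25/13) (12,17) (9,17)]

Clipped polygon: [(9,19/13) (12,25/13) (12,17) (9,17)]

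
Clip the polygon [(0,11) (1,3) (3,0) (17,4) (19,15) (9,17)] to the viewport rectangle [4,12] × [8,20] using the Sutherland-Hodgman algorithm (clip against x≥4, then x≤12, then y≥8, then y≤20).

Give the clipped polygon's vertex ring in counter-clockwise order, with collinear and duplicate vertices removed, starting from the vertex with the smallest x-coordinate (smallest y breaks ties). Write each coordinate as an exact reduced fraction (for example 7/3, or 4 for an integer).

Clipped polygon: [(4,8) (12,8) (12,82/5) (9,17) (4,41/3)]

1. After x ≥ 4: [(4,41/3) (4,2/7) (17,4) (19,15) (9,17)]
2. After x ≤ 12: [(4,41/3) (4,2/7) (12,18/7) (12,82/5) (9,17)]
3. After y ≥ 8: [(4,41/3) (4,8) (12,8) (12,82/5) (9,17)]
4. After y ≤ 20: [(4,41/3) (4,8) (12,8) (12,82/5) (9,17)]
5. Canonical ring: [(4,8) (12,8) (12,82/5) (9,17) (4,41/3)]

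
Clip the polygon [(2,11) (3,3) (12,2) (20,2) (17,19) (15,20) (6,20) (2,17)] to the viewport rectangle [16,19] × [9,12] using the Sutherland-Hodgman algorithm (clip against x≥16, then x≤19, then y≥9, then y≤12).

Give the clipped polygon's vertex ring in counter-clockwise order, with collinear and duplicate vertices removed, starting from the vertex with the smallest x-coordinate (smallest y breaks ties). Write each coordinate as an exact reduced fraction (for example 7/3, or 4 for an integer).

Clipped polygon: [(16,9) (319/17,9) (310/17,12) (16,12)]

1. After x ≥ 16: [(16,2) (20,2) (17,19) (16,39/2)]
2. After x ≤ 19: [(16,2) (19,2) (19,23/3) (17,19) (16,39/2)]
3. After y ≥ 9: [(16,9) (319/17,9) (17,19) (16,39/2)]
4. After y ≤ 12: [(16,12) (16,9) (319/17,9) (310/17,12)]
5. Canonical ring: [(16,9) (319/17,9) (310/17,12) (16,12)]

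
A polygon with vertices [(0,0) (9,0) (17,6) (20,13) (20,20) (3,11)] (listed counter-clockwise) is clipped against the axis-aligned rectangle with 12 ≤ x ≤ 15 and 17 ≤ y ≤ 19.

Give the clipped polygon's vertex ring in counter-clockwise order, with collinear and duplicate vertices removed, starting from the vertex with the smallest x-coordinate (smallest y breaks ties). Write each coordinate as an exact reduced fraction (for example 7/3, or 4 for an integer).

Clipped polygon: [(43/3,17) (15,17) (15,295/17)]

1. After x ≥ 12: [(12,9/4) (17,6) (20,13) (20,20) (12,268/17)]
2. After x ≤ 15: [(12,9/4) (15,9/2) (15,295/17) (12,268/17)]
3. After y ≥ 17: [(15,17) (15,295/17) (43/3,17)]
4. After y ≤ 19: [(15,17) (15,295/17) (43/3,17)]
5. Canonical ring: [(43/3,17) (15,17) (15,295/17)]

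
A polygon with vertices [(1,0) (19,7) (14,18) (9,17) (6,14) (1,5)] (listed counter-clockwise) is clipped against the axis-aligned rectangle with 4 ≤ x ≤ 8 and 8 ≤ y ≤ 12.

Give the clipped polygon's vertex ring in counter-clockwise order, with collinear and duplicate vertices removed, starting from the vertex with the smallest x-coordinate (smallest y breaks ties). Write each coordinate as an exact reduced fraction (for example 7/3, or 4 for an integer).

Clipped polygon: [(4,8) (8,8) (8,12) (44/9,12) (4,52/5)]

1. After x ≥ 4: [(4,7/6) (19,7) (14,18) (9,17) (6,14) (4,52/5)]
2. After x ≤ 8: [(4,7/6) (8,49/18) (8,16) (6,14) (4,52/5)]
3. After y ≥ 8: [(4,8) (8,8) (8,16) (6,14) (4,52/5)]
4. After y ≤ 12: [(4,8) (8,8) (8,12) (44/9,12) (4,52/5)]
5. Canonical ring: [(4,8) (8,8) (8,12) (44/9,12) (4,52/5)]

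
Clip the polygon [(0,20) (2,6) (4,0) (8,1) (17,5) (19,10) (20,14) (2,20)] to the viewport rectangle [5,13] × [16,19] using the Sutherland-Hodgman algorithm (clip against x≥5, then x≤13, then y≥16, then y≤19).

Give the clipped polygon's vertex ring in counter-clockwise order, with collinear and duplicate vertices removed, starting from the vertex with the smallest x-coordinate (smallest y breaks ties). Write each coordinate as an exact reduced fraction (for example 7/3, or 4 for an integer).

1. After x ≥ 5: [(5,1/4) (8,1) (17,5) (19,10) (20,14) (5,19)]
2. After x ≤ 13: [(5,1/4) (8,1) (13,29/9) (13,49/3) (5,19)]
3. After y ≥ 16: [(5,16) (13,16) (13,49/3) (5,19)]
4. After y ≤ 19: [(5,16) (13,16) (13,49/3) (5,19)]
5. Canonical ring: [(5,16) (13,16) (13,49/3) (5,19)]

Clipped polygon: [(5,16) (13,16) (13,49/3) (5,19)]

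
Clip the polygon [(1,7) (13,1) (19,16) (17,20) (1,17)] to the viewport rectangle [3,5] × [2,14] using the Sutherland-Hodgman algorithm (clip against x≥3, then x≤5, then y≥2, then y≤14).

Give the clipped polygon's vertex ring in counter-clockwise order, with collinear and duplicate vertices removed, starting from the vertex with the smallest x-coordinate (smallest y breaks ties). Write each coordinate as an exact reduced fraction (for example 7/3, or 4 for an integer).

1. After x ≥ 3: [(3,6) (13,1) (19,16) (17,20) (3,139/8)]
2. After x ≤ 5: [(3,6) (5,5) (5,71/4) (3,139/8)]
3. After y ≥ 2: [(3,6) (5,5) (5,71/4) (3,139/8)]
4. After y ≤ 14: [(3,14) (3,6) (5,5) (5,14)]
5. Canonical ring: [(3,6) (5,5) (5,14) (3,14)]

Clipped polygon: [(3,6) (5,5) (5,14) (3,14)]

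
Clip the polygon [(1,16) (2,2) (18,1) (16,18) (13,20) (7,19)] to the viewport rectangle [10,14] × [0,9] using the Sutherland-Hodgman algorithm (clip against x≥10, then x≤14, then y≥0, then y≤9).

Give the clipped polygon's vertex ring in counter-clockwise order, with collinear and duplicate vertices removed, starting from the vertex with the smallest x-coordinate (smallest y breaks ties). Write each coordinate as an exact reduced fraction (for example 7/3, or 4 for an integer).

Clipped polygon: [(10,3/2) (14,5/4) (14,9) (10,9)]

1. After x ≥ 10: [(10,3/2) (18,1) (16,18) (13,20) (10,39/2)]
2. After x ≤ 14: [(10,3/2) (14,5/4) (14,58/3) (13,20) (10,39/2)]
3. After y ≥ 0: [(10,3/2) (14,5/4) (14,58/3) (13,20) (10,39/2)]
4. After y ≤ 9: [(10,9) (10,3/2) (14,5/4) (14,9)]
5. Canonical ring: [(10,3/2) (14,5/4) (14,9) (10,9)]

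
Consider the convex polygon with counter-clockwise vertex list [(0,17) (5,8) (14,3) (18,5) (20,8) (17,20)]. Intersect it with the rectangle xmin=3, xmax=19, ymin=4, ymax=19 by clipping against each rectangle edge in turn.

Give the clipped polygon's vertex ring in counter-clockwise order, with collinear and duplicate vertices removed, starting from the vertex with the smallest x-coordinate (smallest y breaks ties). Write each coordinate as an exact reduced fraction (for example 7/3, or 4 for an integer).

Clipped polygon: [(3,58/5) (5,8) (61/5,4) (16,4) (18,5) (19,13/2) (19,12) (69/4,19) (34/3,19) (3,298/17)]

1. After x ≥ 3: [(3,298/17) (3,58/5) (5,8) (14,3) (18,5) (20,8) (17,20)]
2. After x ≤ 19: [(3,298/17) (3,58/5) (5,8) (14,3) (18,5) (19,13/2) (19,12) (17,20)]
3. After y ≥ 4: [(3,298/17) (3,58/5) (5,8) (61/5,4) (16,4) (18,5) (19,13/2) (19,12) (17,20)]
4. After y ≤ 19: [(34/3,19) (3,298/17) (3,58/5) (5,8) (61/5,4) (16,4) (18,5) (19,13/2) (19,12) (69/4,19)]
5. Canonical ring: [(3,58/5) (5,8) (61/5,4) (16,4) (18,5) (19,13/2) (19,12) (69/4,19) (34/3,19) (3,298/17)]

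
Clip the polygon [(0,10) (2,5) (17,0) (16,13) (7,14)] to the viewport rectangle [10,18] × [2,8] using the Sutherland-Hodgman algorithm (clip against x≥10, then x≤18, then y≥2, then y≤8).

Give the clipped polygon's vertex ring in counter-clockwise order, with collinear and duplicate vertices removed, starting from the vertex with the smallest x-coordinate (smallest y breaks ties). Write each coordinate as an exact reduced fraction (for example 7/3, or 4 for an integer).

Clipped polygon: [(10,7/3) (11,2) (219/13,2) (213/13,8) (10,8)]

1. After x ≥ 10: [(10,7/3) (17,0) (16,13) (10,41/3)]
2. After x ≤ 18: [(10,7/3) (17,0) (16,13) (10,41/3)]
3. After y ≥ 2: [(10,7/3) (11,2) (219/13,2) (16,13) (10,41/3)]
4. After y ≤ 8: [(10,8) (10,7/3) (11,2) (219/13,2) (213/13,8)]
5. Canonical ring: [(10,7/3) (11,2) (219/13,2) (213/13,8) (10,8)]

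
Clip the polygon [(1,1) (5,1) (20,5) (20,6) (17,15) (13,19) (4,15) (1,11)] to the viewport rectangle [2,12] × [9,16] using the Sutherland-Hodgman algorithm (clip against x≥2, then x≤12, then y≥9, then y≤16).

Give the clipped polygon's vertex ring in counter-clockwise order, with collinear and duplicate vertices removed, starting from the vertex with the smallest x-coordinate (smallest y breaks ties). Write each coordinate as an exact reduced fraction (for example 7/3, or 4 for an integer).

Clipped polygon: [(2,9) (12,9) (12,16) (25/4,16) (4,15) (2,37/3)]

1. After x ≥ 2: [(2,1) (5,1) (20,5) (20,6) (17,15) (13,19) (4,15) (2,37/3)]
2. After x ≤ 12: [(2,1) (5,1) (12,43/15) (12,167/9) (4,15) (2,37/3)]
3. After y ≥ 9: [(2,9) (12,9) (12,167/9) (4,15) (2,37/3)]
4. After y ≤ 16: [(2,9) (12,9) (12,16) (25/4,16) (4,15) (2,37/3)]
5. Canonical ring: [(2,9) (12,9) (12,16) (25/4,16) (4,15) (2,37/3)]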